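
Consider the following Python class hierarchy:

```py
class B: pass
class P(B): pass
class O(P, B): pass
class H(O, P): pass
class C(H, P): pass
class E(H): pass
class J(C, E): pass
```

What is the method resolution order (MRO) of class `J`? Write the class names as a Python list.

[J, C, E, H, O, P, B, object]

L[J] = J + merge(L[C], L[E], [C E])
  take C:  [C H O P B object] + [E H O P B object] + [C E]
  take E:  [H O P B object] + [E H O P B object] + [E]
  take H:  [H O P B object] + [H O P B object]
  take O:  [O P B object] + [O P B object]
  take P:  [P B object] + [P B object]
  take B:  [B object] + [B object]
  take object:  [object] + [object]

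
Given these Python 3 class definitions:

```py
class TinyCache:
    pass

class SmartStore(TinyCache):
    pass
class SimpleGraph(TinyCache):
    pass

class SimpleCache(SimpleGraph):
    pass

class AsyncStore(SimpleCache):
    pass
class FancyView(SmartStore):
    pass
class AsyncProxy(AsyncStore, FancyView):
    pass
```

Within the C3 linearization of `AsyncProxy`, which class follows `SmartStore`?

L[AsyncProxy] = AsyncProxy + merge(L[AsyncStore], L[FancyView], [AsyncStore FancyView])
  take AsyncStore:  [AsyncStore SimpleCache SimpleGraph TinyCache object] + [FancyView SmartStore TinyCache object] + [AsyncStore FancyView]
  take SimpleCache:  [SimpleCache SimpleGraph TinyCache object] + [FancyView SmartStore TinyCache object] + [FancyView]
  take SimpleGraph:  [SimpleGraph TinyCache object] + [FancyView SmartStore TinyCache object] + [FancyView]
  take FancyView:  [TinyCache object] + [FancyView SmartStore TinyCache object] + [FancyView]
  take SmartStore:  [TinyCache object] + [SmartStore TinyCache object]
  take TinyCache:  [TinyCache object] + [TinyCache object]
  take object:  [object] + [object]
MRO: AsyncProxy AsyncStore SimpleCache SimpleGraph FancyView SmartStore TinyCache object
SmartStore is at position 5; next is TinyCache.

TinyCache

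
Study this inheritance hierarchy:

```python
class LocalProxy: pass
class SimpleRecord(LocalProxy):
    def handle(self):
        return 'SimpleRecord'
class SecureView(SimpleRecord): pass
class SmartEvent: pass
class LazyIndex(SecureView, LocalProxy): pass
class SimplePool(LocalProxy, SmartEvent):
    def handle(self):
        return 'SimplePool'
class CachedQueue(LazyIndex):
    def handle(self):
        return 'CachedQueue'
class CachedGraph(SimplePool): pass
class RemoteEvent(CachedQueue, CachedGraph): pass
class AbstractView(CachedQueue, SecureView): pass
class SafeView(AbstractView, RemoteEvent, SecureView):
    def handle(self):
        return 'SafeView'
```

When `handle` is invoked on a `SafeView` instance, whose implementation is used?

L[SafeView] = SafeView + merge(L[AbstractView], L[RemoteEvent], L[SecureView], [AbstractView RemoteEvent SecureView])
  take AbstractView:  [AbstractView CachedQueue LazyIndex SecureView SimpleRecord LocalProxy object] + [RemoteEvent CachedQueue LazyIndex SecureView SimpleRecord CachedGraph SimplePool LocalProxy SmartEvent object] + [SecureView SimpleRecord LocalProxy object] + [AbstractView RemoteEvent SecureView]
  take RemoteEvent:  [CachedQueue LazyIndex SecureView SimpleRecord LocalProxy object] + [RemoteEvent CachedQueue LazyIndex SecureView SimpleRecord CachedGraph SimplePool LocalProxy SmartEvent object] + [SecureView SimpleRecord LocalProxy object] + [RemoteEvent SecureView]
  take CachedQueue:  [CachedQueue LazyIndex SecureView SimpleRecord LocalProxy object] + [CachedQueue LazyIndex SecureView SimpleRecord CachedGraph SimplePool LocalProxy SmartEvent object] + [SecureView SimpleRecord LocalProxy object] + [SecureView]
  take LazyIndex:  [LazyIndex SecureView SimpleRecord LocalProxy object] + [LazyIndex SecureView SimpleRecord CachedGraph SimplePool LocalProxy SmartEvent object] + [SecureView SimpleRecord LocalProxy object] + [SecureView]
  take SecureView:  [SecureView SimpleRecord LocalProxy object] + [SecureView SimpleRecord CachedGraph SimplePool LocalProxy SmartEvent object] + [SecureView SimpleRecord LocalProxy object] + [SecureView]
  take SimpleRecord:  [SimpleRecord LocalProxy object] + [SimpleRecord CachedGraph SimplePool LocalProxy SmartEvent object] + [SimpleRecord LocalProxy object]
  take CachedGraph:  [LocalProxy object] + [CachedGraph SimplePool LocalProxy SmartEvent object] + [LocalProxy object]
  take SimplePool:  [LocalProxy object] + [SimplePool LocalProxy SmartEvent object] + [LocalProxy object]
  take LocalProxy:  [LocalProxy object] + [LocalProxy SmartEvent object] + [LocalProxy object]
  take SmartEvent:  [object] + [SmartEvent object] + [object]
  take object:  [object] + [object] + [object]
MRO: SafeView AbstractView RemoteEvent CachedQueue LazyIndex SecureView SimpleRecord CachedGraph SimplePool LocalProxy SmartEvent object
handle is defined in: CachedQueue, SafeView, SimplePool, SimpleRecord. First along the MRO is SafeView.

SafeView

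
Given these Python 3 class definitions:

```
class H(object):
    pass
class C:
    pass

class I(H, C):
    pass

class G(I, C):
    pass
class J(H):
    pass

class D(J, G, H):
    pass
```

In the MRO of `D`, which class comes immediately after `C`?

object

L[D] = D + merge(L[J], L[G], L[H], [J G H])
  take J:  [J H object] + [G I H C object] + [H object] + [J G H]
  take G:  [H object] + [G I H C object] + [H object] + [G H]
  take I:  [H object] + [I H C object] + [H object] + [H]
  take H:  [H object] + [H C object] + [H object] + [H]
  take C:  [object] + [C object] + [object]
  take object:  [object] + [object] + [object]
MRO: D J G I H C object
C is at position 5; next is object.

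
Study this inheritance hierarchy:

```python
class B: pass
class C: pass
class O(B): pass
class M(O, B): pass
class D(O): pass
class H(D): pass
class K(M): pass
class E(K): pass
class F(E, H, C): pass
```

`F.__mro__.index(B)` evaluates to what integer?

7

L[F] = F + merge(L[E], L[H], L[C], [E H C])
  take E:  [E K M O B object] + [H D O B object] + [C object] + [E H C]
  take K:  [K M O B object] + [H D O B object] + [C object] + [H C]
  take M:  [M O B object] + [H D O B object] + [C object] + [H C]
  take H:  [O B object] + [H D O B object] + [C object] + [H C]
  take D:  [O B object] + [D O B object] + [C object] + [C]
  take O:  [O B object] + [O B object] + [C object] + [C]
  take B:  [B object] + [B object] + [C object] + [C]
  take C:  [object] + [object] + [C object] + [C]
  take object:  [object] + [object] + [object]
MRO: F E K M H D O B C object
B sits at index 7.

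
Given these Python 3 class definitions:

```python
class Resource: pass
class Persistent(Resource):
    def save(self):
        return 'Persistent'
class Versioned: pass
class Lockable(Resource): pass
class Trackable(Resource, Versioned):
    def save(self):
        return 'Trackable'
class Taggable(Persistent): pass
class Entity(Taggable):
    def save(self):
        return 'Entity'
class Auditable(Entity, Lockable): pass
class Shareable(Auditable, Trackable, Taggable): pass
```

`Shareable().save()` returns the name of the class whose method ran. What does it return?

L[Shareable] = Shareable + merge(L[Auditable], L[Trackable], L[Taggable], [Auditable Trackable Taggable])
  take Auditable:  [Auditable Entity Taggable Persistent Lockable Resource object] + [Trackable Resource Versioned object] + [Taggable Persistent Resource object] + [Auditable Trackable Taggable]
  take Entity:  [Entity Taggable Persistent Lockable Resource object] + [Trackable Resource Versioned object] + [Taggable Persistent Resource object] + [Trackable Taggable]
  take Trackable:  [Taggable Persistent Lockable Resource object] + [Trackable Resource Versioned object] + [Taggable Persistent Resource object] + [Trackable Taggable]
  take Taggable:  [Taggable Persistent Lockable Resource object] + [Resource Versioned object] + [Taggable Persistent Resource object] + [Taggable]
  take Persistent:  [Persistent Lockable Resource object] + [Resource Versioned object] + [Persistent Resource object]
  take Lockable:  [Lockable Resource object] + [Resource Versioned object] + [Resource object]
  take Resource:  [Resource object] + [Resource Versioned object] + [Resource object]
  take Versioned:  [object] + [Versioned object] + [object]
  take object:  [object] + [object] + [object]
MRO: Shareable Auditable Entity Trackable Taggable Persistent Lockable Resource Versioned object
save is defined in: Entity, Persistent, Trackable. First along the MRO is Entity.

Entity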